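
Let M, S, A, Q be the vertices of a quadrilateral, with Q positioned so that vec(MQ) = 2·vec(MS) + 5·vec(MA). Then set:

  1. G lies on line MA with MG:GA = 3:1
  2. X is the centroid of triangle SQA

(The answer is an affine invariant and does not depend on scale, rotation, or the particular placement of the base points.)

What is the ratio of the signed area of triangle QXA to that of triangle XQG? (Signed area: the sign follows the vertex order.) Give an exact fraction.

[QXA]:[XQG] = -8/7

Work in coordinates with M = (0, 0), S = (1, 0), A = (0, 1), Q = (2, 5).
1. G lies on line MA with MG:GA = 3:1 ⇒ G = (0, 3/4)
2. X is the centroid of triangle SQA ⇒ X = (1, 2)
2·[QXA] = -2, 2·[XQG] = 7/4
[QXA]:[XQG] = -2:7/4 = -8/7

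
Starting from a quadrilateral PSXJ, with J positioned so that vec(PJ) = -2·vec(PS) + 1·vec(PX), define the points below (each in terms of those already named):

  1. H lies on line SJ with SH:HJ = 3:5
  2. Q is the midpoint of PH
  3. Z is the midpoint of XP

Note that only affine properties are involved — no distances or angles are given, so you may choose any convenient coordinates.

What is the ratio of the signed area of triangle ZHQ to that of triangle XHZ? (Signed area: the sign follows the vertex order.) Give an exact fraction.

Assign P = (0, 0), S = (1, 0), X = (0, 1), J = (-2, 1) — the answer is frame-independent, so this choice is without loss of generality.
1. H lies on line SJ with SH:HJ = 3:5 ⇒ H = (-1/8, 3/8)
2. Q is the midpoint of PH ⇒ Q = (-1/16, 3/16)
3. Z is the midpoint of XP ⇒ Z = (0, 1/2)
2·[ZHQ] = 1/32, 2·[XHZ] = 1/16
[ZHQ]:[XHZ] = 1/32:1/16 = 1/2

[ZHQ]:[XHZ] = 1/2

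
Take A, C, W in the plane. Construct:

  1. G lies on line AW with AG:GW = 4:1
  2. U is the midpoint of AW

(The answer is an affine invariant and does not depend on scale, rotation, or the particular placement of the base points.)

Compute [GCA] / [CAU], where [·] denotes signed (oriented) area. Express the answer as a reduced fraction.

[GCA]:[CAU] = 8/5

Choose coordinates A = (0, 0), C = (1, 0), W = (0, 1).
1. G lies on line AW with AG:GW = 4:1 ⇒ G = (0, 4/5)
2. U is the midpoint of AW ⇒ U = (0, 1/2)
2·[GCA] = -4/5, 2·[CAU] = -1/2
[GCA]:[CAU] = -4/5:-1/2 = 8/5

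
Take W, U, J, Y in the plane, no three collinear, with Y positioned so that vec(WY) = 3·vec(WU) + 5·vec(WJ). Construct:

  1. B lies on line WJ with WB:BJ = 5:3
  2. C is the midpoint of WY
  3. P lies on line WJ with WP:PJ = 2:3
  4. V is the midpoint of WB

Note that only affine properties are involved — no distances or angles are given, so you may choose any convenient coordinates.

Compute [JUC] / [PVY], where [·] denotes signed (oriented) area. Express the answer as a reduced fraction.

[JUC]:[PVY] = 80/7

Set W = (0, 0), U = (1, 0), J = (0, 1), Y = (3, 5); any affine frame gives the same invariant.
1. B lies on line WJ with WB:BJ = 5:3 ⇒ B = (0, 5/8)
2. C is the midpoint of WY ⇒ C = (3/2, 5/2)
3. P lies on line WJ with WP:PJ = 2:3 ⇒ P = (0, 2/5)
4. V is the midpoint of WB ⇒ V = (0, 5/16)
2·[JUC] = 3, 2·[PVY] = 21/80
[JUC]:[PVY] = 3:21/80 = 80/7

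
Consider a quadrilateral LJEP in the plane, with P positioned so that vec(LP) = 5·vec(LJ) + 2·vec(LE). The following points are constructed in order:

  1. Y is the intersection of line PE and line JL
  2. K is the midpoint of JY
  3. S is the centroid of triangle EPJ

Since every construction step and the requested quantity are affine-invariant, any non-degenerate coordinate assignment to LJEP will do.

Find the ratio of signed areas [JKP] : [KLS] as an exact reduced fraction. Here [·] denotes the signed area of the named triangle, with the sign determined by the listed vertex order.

Work in coordinates with L = (0, 0), J = (1, 0), E = (0, 1), P = (5, 2).
1. Y is the intersection of line PE and line JL ⇒ Y = (-5, 0)
2. K is the midpoint of JY ⇒ K = (-2, 0)
3. S is the centroid of triangle EPJ ⇒ S = (2, 1)
2·[JKP] = -6, 2·[KLS] = 2
[JKP]:[KLS] = -6:2 = -3

[JKP]:[KLS] = -3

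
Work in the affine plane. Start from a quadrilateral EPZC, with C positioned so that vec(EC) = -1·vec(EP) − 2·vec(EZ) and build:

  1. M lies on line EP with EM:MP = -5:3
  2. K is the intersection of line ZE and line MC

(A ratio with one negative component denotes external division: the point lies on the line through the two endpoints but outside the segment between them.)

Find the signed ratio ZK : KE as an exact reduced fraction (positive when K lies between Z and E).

ZK:KE = -17/10

Work in coordinates with E = (0, 0), P = (1, 0), Z = (0, 1), C = (-1, -2).
1. M lies on line EP with EM:MP = -5:3 ⇒ M = (5/2, 0)
2. K is the intersection of line ZE and line MC ⇒ K = (0, -10/7)
K = Z + t·(E−Z) with t = 17/7, so ZK:KE = t:(1−t) = 17/7:-10/7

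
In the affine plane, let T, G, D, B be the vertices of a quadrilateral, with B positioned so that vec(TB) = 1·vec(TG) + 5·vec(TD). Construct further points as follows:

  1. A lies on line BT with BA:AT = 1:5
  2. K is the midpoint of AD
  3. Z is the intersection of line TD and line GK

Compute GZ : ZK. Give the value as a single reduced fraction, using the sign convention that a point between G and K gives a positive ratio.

GZ:ZK = -12/5

Choose coordinates T = (0, 0), G = (1, 0), D = (0, 1), B = (1, 5).
1. A lies on line BT with BA:AT = 1:5 ⇒ A = (5/6, 25/6)
2. K is the midpoint of AD ⇒ K = (5/12, 31/12)
3. Z is the intersection of line TD and line GK ⇒ Z = (0, 31/7)
Z = G + t·(K−G) with t = 12/7, so GZ:ZK = t:(1−t) = 12/7:-5/7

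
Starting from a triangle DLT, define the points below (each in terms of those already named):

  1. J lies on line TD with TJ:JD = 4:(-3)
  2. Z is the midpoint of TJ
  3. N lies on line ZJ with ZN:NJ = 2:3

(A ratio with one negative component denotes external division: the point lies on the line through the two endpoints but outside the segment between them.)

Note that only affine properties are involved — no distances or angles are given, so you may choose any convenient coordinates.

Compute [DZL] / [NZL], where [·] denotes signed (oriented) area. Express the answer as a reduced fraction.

[DZL]:[NZL] = -5/4

Work in coordinates with D = (0, 0), L = (1, 0), T = (0, 1).
1. J lies on line TD with TJ:JD = 4:(-3) ⇒ J = (0, -3)
2. Z is the midpoint of TJ ⇒ Z = (0, -1)
3. N lies on line ZJ with ZN:NJ = 2:3 ⇒ N = (0, -9/5)
2·[DZL] = 1, 2·[NZL] = -4/5
[DZL]:[NZL] = 1:-4/5 = -5/4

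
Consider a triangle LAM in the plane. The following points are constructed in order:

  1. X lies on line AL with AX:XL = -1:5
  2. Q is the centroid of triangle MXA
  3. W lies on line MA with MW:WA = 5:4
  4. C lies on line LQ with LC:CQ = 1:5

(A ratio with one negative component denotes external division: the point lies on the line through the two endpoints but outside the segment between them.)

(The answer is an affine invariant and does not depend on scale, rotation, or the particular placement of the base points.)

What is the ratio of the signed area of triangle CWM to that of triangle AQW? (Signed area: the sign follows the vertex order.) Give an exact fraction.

[CWM]:[AQW] = 295/24

Choose coordinates L = (0, 0), A = (1, 0), M = (0, 1).
1. X lies on line AL with AX:XL = -1:5 ⇒ X = (5/4, 0)
2. Q is the centroid of triangle MXA ⇒ Q = (3/4, 1/3)
3. W lies on line MA with MW:WA = 5:4 ⇒ W = (5/9, 4/9)
4. C lies on line LQ with LC:CQ = 1:5 ⇒ C = (1/8, 1/18)
2·[CWM] = 295/648, 2·[AQW] = 1/27
[CWM]:[AQW] = 295/648:1/27 = 295/24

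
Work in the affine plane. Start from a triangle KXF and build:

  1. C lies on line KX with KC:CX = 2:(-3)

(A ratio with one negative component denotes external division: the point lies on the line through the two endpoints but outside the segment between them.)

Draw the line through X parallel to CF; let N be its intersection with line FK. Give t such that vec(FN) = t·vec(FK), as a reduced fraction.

t = 3/2

Set K = (0, 0), X = (1, 0), F = (0, 1); any affine frame gives the same invariant.
1. C lies on line KX with KC:CX = 2:(-3) ⇒ C = (-2, 0)
through X parallel to CF: direction (2, 1); meets FK at N = (0, -1/2)
N = F + t·(K−F) with t = 3/2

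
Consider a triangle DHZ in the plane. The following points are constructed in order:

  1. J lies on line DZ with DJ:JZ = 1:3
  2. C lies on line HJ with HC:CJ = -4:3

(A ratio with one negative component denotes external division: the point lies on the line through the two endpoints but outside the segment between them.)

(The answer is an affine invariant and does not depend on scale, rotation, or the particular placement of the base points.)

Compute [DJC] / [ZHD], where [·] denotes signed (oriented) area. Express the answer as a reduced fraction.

Set D = (0, 0), H = (1, 0), Z = (0, 1); any affine frame gives the same invariant.
1. J lies on line DZ with DJ:JZ = 1:3 ⇒ J = (0, 1/4)
2. C lies on line HJ with HC:CJ = -4:3 ⇒ C = (-3, 1)
2·[DJC] = 3/4, 2·[ZHD] = -1
[DJC]:[ZHD] = 3/4:-1 = -3/4

[DJC]:[ZHD] = -3/4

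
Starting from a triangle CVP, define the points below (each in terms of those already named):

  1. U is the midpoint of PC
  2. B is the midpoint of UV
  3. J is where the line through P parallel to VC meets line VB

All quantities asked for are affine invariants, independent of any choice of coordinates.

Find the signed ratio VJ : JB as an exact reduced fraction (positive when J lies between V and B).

Choose coordinates C = (0, 0), V = (1, 0), P = (0, 1).
1. U is the midpoint of PC ⇒ U = (0, 1/2)
2. B is the midpoint of UV ⇒ B = (1/2, 1/4)
3. J is where the line through P parallel to VC meets line VB ⇒ J = (-1, 1)
J = V + t·(B−V) with t = 4, so VJ:JB = t:(1−t) = 4:-3

VJ:JB = -4/3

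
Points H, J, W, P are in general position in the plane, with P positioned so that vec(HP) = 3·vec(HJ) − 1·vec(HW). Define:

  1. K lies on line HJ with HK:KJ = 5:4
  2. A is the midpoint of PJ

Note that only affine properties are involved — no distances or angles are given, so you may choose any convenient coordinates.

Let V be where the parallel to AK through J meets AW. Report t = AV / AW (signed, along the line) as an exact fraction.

Set H = (0, 0), J = (1, 0), W = (0, 1), P = (3, -1); any affine frame gives the same invariant.
1. K lies on line HJ with HK:KJ = 5:4 ⇒ K = (5/9, 0)
2. A is the midpoint of PJ ⇒ A = (2, -1/2)
through J parallel to AK: direction (-13/9, 1/2); meets AW at V = (34/21, -3/14)
V = A + t·(W−A) with t = 4/21

t = 4/21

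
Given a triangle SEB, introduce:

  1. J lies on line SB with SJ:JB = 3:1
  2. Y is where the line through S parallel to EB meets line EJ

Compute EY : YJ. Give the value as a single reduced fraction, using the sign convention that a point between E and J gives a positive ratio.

Assign S = (0, 0), E = (1, 0), B = (0, 1) — the answer is frame-independent, so this choice is without loss of generality.
1. J lies on line SB with SJ:JB = 3:1 ⇒ J = (0, 3/4)
2. Y is where the line through S parallel to EB meets line EJ ⇒ Y = (-3, 3)
Y = E + t·(J−E) with t = 4, so EY:YJ = t:(1−t) = 4:-3

EY:YJ = -4/3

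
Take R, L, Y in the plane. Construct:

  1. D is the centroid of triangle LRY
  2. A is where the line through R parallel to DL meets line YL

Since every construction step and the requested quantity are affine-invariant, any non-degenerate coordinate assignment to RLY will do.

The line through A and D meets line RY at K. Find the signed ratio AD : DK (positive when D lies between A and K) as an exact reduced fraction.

AD:DK = 5

Choose coordinates R = (0, 0), L = (1, 0), Y = (0, 1).
1. D is the centroid of triangle LRY ⇒ D = (1/3, 1/3)
2. A is where the line through R parallel to DL meets line YL ⇒ A = (2, -1)
line AD meets RY at K = (0, 3/5)
D = A + t·(K−A) with t = 5/6, so AD:DK = 5/6:1/6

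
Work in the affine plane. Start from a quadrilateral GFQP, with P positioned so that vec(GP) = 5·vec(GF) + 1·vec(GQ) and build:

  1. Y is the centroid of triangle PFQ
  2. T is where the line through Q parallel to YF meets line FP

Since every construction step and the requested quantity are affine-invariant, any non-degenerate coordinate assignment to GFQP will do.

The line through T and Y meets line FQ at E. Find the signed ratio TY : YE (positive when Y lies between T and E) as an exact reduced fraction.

Assign G = (0, 0), F = (1, 0), Q = (0, 1), P = (5, 1) — the answer is frame-independent, so this choice is without loss of generality.
1. Y is the centroid of triangle PFQ ⇒ Y = (2, 2/3)
2. T is where the line through Q parallel to YF meets line FP ⇒ T = (-3, -1)
line TY meets FQ at E = (3/4, 1/4)
Y = T + t·(E−T) with t = 4/3, so TY:YE = 4/3:-1/3

TY:YE = -4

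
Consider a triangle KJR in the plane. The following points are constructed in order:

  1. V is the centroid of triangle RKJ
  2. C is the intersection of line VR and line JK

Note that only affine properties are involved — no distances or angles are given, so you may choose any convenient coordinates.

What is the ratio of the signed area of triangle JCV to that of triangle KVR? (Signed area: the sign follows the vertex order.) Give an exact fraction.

[JCV]:[KVR] = -1/2

Choose coordinates K = (0, 0), J = (1, 0), R = (0, 1).
1. V is the centroid of triangle RKJ ⇒ V = (1/3, 1/3)
2. C is the intersection of line VR and line JK ⇒ C = (1/2, 0)
2·[JCV] = -1/6, 2·[KVR] = 1/3
[JCV]:[KVR] = -1/6:1/3 = -1/2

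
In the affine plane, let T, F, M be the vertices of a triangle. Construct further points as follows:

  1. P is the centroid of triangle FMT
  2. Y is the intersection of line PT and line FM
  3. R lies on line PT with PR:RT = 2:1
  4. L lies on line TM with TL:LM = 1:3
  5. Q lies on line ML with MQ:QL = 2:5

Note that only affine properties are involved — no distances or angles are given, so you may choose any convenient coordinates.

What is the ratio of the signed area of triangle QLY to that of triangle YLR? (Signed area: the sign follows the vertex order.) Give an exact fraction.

[QLY]:[YLR] = 135/49

Set T = (0, 0), F = (1, 0), M = (0, 1); any affine frame gives the same invariant.
1. P is the centroid of triangle FMT ⇒ P = (1/3, 1/3)
2. Y is the intersection of line PT and line FM ⇒ Y = (1/2, 1/2)
3. R lies on line PT with PR:RT = 2:1 ⇒ R = (1/9, 1/9)
4. L lies on line TM with TL:LM = 1:3 ⇒ L = (0, 1/4)
5. Q lies on line ML with MQ:QL = 2:5 ⇒ Q = (0, 11/14)
2·[QLY] = 15/56, 2·[YLR] = 7/72
[QLY]:[YLR] = 15/56:7/72 = 135/49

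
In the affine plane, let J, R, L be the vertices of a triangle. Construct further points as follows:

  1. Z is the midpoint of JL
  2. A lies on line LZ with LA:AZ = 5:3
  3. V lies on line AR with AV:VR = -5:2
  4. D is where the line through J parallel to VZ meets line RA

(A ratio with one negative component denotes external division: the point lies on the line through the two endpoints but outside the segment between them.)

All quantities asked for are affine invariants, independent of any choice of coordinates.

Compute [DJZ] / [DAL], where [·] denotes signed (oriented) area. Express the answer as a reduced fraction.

[DJZ]:[DAL] = 8/5

Assign J = (0, 0), R = (1, 0), L = (0, 1) — the answer is frame-independent, so this choice is without loss of generality.
1. Z is the midpoint of JL ⇒ Z = (0, 1/2)
2. A lies on line LZ with LA:AZ = 5:3 ⇒ A = (0, 11/16)
3. V lies on line AR with AV:VR = -5:2 ⇒ V = (5/3, -11/24)
4. D is where the line through J parallel to VZ meets line RA ⇒ D = (55/9, -253/72)
2·[DJZ] = -55/18, 2·[DAL] = -275/144
[DJZ]:[DAL] = -55/18:-275/144 = 8/5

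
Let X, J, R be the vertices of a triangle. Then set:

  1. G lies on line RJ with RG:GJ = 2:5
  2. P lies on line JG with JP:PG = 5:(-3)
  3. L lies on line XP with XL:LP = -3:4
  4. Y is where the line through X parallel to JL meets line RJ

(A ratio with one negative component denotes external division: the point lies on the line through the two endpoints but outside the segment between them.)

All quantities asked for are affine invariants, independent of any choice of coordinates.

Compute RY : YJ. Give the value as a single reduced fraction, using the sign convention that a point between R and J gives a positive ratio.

RY:YJ = -19/75

Assign X = (0, 0), J = (1, 0), R = (0, 1) — the answer is frame-independent, so this choice is without loss of generality.
1. G lies on line RJ with RG:GJ = 2:5 ⇒ G = (2/7, 5/7)
2. P lies on line JG with JP:PG = 5:(-3) ⇒ P = (-11/14, 25/14)
3. L lies on line XP with XL:LP = -3:4 ⇒ L = (33/14, -75/14)
4. Y is where the line through X parallel to JL meets line RJ ⇒ Y = (-19/56, 75/56)
Y = R + t·(J−R) with t = -19/56, so RY:YJ = t:(1−t) = -19/56:75/56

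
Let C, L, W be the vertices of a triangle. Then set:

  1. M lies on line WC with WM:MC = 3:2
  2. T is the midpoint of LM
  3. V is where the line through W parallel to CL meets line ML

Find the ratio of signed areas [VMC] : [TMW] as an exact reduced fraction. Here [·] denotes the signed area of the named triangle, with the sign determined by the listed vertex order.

[VMC]:[TMW] = 2

Choose coordinates C = (0, 0), L = (1, 0), W = (0, 1).
1. M lies on line WC with WM:MC = 3:2 ⇒ M = (0, 2/5)
2. T is the midpoint of LM ⇒ T = (1/2, 1/5)
3. V is where the line through W parallel to CL meets line ML ⇒ V = (-3/2, 1)
2·[VMC] = -3/5, 2·[TMW] = -3/10
[VMC]:[TMW] = -3/5:-3/10 = 2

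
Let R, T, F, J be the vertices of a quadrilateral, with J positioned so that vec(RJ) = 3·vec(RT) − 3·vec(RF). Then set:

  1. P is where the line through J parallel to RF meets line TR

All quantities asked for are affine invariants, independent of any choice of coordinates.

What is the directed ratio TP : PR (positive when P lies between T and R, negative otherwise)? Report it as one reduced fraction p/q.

Set R = (0, 0), T = (1, 0), F = (0, 1), J = (3, -3); any affine frame gives the same invariant.
1. P is where the line through J parallel to RF meets line TR ⇒ P = (3, 0)
P = T + t·(R−T) with t = -2, so TP:PR = t:(1−t) = -2:3

TP:PR = -2/3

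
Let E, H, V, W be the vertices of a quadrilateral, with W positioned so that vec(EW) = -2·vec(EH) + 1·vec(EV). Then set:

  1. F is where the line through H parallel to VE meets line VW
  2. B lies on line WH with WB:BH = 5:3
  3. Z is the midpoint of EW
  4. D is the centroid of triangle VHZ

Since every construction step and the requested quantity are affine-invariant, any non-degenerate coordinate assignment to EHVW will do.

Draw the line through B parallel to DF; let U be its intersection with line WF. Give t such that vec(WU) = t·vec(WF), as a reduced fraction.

Choose coordinates E = (0, 0), H = (1, 0), V = (0, 1), W = (-2, 1).
1. F is where the line through H parallel to VE meets line VW ⇒ F = (1, 1)
2. B lies on line WH with WB:BH = 5:3 ⇒ B = (-1/8, 3/8)
3. Z is the midpoint of EW ⇒ Z = (-1, 1/2)
4. D is the centroid of triangle VHZ ⇒ D = (0, 1/2)
through B parallel to DF: direction (1, 1/2); meets WF at U = (9/8, 1)
U = W + t·(F−W) with t = 25/24

t = 25/24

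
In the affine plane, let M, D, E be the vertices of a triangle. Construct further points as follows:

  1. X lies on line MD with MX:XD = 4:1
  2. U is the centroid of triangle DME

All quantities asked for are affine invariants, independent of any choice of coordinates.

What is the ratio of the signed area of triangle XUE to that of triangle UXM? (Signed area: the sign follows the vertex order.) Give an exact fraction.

Assign M = (0, 0), D = (1, 0), E = (0, 1) — the answer is frame-independent, so this choice is without loss of generality.
1. X lies on line MD with MX:XD = 4:1 ⇒ X = (4/5, 0)
2. U is the centroid of triangle DME ⇒ U = (1/3, 1/3)
2·[XUE] = -1/5, 2·[UXM] = -4/15
[XUE]:[UXM] = -1/5:-4/15 = 3/4

[XUE]:[UXM] = 3/4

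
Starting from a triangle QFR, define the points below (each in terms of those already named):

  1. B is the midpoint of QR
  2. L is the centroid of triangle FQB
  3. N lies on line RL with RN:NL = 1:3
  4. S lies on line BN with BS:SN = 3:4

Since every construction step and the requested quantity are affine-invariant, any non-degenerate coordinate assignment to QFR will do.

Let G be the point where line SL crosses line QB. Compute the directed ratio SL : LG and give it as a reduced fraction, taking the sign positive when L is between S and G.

SL:LG = -25/28

Assign Q = (0, 0), F = (1, 0), R = (0, 1) — the answer is frame-independent, so this choice is without loss of generality.
1. B is the midpoint of QR ⇒ B = (0, 1/2)
2. L is the centroid of triangle FQB ⇒ L = (1/3, 1/6)
3. N lies on line RL with RN:NL = 1:3 ⇒ N = (1/12, 19/24)
4. S lies on line BN with BS:SN = 3:4 ⇒ S = (1/28, 5/8)
line SL meets QB at G = (0, 17/25)
L = S + t·(G−S) with t = -25/3, so SL:LG = -25/3:28/3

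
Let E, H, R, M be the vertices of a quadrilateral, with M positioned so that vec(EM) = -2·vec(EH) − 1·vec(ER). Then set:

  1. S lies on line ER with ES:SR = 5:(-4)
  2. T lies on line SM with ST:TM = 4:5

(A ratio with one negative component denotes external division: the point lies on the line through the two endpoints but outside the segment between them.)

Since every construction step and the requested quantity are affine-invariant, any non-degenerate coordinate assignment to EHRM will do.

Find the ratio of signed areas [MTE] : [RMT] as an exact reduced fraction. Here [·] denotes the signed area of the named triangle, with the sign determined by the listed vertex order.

Choose coordinates E = (0, 0), H = (1, 0), R = (0, 1), M = (-2, -1).
1. S lies on line ER with ES:SR = 5:(-4) ⇒ S = (0, 5)
2. T lies on line SM with ST:TM = 4:5 ⇒ T = (-8/9, 7/3)
2·[MTE] = -50/9, 2·[RMT] = -40/9
[MTE]:[RMT] = -50/9:-40/9 = 5/4

[MTE]:[RMT] = 5/4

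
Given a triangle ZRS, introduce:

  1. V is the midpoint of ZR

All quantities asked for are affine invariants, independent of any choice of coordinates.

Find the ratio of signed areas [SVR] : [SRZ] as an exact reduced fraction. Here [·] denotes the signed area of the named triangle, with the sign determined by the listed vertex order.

[SVR]:[SRZ] = -1/2

Assign Z = (0, 0), R = (1, 0), S = (0, 1) — the answer is frame-independent, so this choice is without loss of generality.
1. V is the midpoint of ZR ⇒ V = (1/2, 0)
2·[SVR] = 1/2, 2·[SRZ] = -1
[SVR]:[SRZ] = 1/2:-1 = -1/2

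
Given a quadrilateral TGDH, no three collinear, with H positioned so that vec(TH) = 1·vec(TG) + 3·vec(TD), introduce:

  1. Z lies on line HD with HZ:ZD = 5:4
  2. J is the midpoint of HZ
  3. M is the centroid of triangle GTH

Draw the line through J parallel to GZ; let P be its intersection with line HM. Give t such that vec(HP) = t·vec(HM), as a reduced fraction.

t = 45/94

Set T = (0, 0), G = (1, 0), D = (0, 1), H = (1, 3); any affine frame gives the same invariant.
1. Z lies on line HD with HZ:ZD = 5:4 ⇒ Z = (4/9, 17/9)
2. J is the midpoint of HZ ⇒ J = (13/18, 22/9)
3. M is the centroid of triangle GTH ⇒ M = (2/3, 1)
through J parallel to GZ: direction (-5/9, 17/9); meets HM at P = (79/94, 96/47)
P = H + t·(M−H) with t = 45/94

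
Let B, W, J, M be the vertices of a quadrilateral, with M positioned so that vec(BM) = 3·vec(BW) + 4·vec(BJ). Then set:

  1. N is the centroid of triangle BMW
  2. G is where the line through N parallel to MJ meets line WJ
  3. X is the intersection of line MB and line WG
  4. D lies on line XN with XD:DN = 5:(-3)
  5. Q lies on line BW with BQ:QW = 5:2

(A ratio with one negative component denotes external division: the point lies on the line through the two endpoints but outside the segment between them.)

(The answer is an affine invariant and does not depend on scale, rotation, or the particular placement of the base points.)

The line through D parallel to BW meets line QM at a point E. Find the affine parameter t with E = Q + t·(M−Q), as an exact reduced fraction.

t = 13/21

Choose coordinates B = (0, 0), W = (1, 0), J = (0, 1), M = (3, 4).
1. N is the centroid of triangle BMW ⇒ N = (4/3, 4/3)
2. G is where the line through N parallel to MJ meets line WJ ⇒ G = (1/2, 1/2)
3. X is the intersection of line MB and line WG ⇒ X = (3/7, 4/7)
4. D lies on line XN with XD:DN = 5:(-3) ⇒ D = (113/42, 52/21)
5. Q lies on line BW with BQ:QW = 5:2 ⇒ Q = (5/7, 0)
through D parallel to BW: direction (1, 0); meets QM at E = (313/147, 52/21)
E = Q + t·(M−Q) with t = 13/21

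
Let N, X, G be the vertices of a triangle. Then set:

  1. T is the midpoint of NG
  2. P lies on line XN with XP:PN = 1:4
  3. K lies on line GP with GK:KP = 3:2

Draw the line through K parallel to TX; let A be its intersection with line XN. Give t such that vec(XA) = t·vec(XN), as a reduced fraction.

Choose coordinates N = (0, 0), X = (1, 0), G = (0, 1).
1. T is the midpoint of NG ⇒ T = (0, 1/2)
2. P lies on line XN with XP:PN = 1:4 ⇒ P = (4/5, 0)
3. K lies on line GP with GK:KP = 3:2 ⇒ K = (12/25, 2/5)
through K parallel to TX: direction (1, -1/2); meets XN at A = (32/25, 0)
A = X + t·(N−X) with t = -7/25

t = -7/25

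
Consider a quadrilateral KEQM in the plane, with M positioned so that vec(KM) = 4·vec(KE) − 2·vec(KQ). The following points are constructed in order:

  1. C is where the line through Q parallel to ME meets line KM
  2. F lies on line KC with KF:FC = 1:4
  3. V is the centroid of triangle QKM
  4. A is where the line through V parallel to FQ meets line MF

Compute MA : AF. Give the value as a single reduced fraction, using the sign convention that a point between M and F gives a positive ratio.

Choose coordinates K = (0, 0), E = (1, 0), Q = (0, 1), M = (4, -2).
1. C is where the line through Q parallel to ME meets line KM ⇒ C = (6, -3)
2. F lies on line KC with KF:FC = 1:4 ⇒ F = (6/5, -3/5)
3. V is the centroid of triangle QKM ⇒ V = (4/3, -1/3)
4. A is where the line through V parallel to FQ meets line MF ⇒ A = (26/15, -13/15)
A = M + t·(F−M) with t = 17/21, so MA:AF = t:(1−t) = 17/21:4/21

MA:AF = 17/4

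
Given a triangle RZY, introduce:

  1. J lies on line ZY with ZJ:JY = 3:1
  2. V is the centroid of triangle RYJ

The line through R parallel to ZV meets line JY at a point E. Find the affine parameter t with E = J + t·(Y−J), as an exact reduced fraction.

Work in coordinates with R = (0, 0), Z = (1, 0), Y = (0, 1).
1. J lies on line ZY with ZJ:JY = 3:1 ⇒ J = (1/4, 3/4)
2. V is the centroid of triangle RYJ ⇒ V = (1/12, 7/12)
through R parallel to ZV: direction (-11/12, 7/12); meets JY at E = (11/4, -7/4)
E = J + t·(Y−J) with t = -10

t = -10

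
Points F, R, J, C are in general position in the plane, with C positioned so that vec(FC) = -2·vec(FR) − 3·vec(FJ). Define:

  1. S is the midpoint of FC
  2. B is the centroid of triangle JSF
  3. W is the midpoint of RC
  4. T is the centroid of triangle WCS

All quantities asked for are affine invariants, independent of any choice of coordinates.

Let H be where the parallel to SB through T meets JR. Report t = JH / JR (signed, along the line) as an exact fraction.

t = 2/9

Set F = (0, 0), R = (1, 0), J = (0, 1), C = (-2, -3); any affine frame gives the same invariant.
1. S is the midpoint of FC ⇒ S = (-1, -3/2)
2. B is the centroid of triangle JSF ⇒ B = (-1/3, -1/6)
3. W is the midpoint of RC ⇒ W = (-1/2, -3/2)
4. T is the centroid of triangle WCS ⇒ T = (-7/6, -2)
through T parallel to SB: direction (2/3, 4/3); meets JR at H = (2/9, 7/9)
H = J + t·(R−J) with t = 2/9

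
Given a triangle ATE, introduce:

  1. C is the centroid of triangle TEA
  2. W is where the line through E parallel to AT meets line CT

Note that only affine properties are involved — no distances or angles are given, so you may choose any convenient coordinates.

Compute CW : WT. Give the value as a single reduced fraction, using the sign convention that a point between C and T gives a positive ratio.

CW:WT = -2/3

Set A = (0, 0), T = (1, 0), E = (0, 1); any affine frame gives the same invariant.
1. C is the centroid of triangle TEA ⇒ C = (1/3, 1/3)
2. W is where the line through E parallel to AT meets line CT ⇒ W = (-1, 1)
W = C + t·(T−C) with t = -2, so CW:WT = t:(1−t) = -2:3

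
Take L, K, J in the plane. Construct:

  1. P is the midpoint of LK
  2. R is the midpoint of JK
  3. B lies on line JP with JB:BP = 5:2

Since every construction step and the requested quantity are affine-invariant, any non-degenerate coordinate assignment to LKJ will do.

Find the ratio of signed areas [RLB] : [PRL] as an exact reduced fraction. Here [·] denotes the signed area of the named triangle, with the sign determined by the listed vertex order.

[RLB]:[PRL] = 1/7

Set L = (0, 0), K = (1, 0), J = (0, 1); any affine frame gives the same invariant.
1. P is the midpoint of LK ⇒ P = (1/2, 0)
2. R is the midpoint of JK ⇒ R = (1/2, 1/2)
3. B lies on line JP with JB:BP = 5:2 ⇒ B = (5/14, 2/7)
2·[RLB] = 1/28, 2·[PRL] = 1/4
[RLB]:[PRL] = 1/28:1/4 = 1/7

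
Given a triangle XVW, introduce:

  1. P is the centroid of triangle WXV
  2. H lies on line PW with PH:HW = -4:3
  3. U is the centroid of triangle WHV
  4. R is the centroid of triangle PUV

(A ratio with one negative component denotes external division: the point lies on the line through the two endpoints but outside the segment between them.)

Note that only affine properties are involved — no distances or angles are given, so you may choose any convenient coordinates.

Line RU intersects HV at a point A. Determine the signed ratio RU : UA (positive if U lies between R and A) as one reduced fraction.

Assign X = (0, 0), V = (1, 0), W = (0, 1) — the answer is frame-independent, so this choice is without loss of generality.
1. P is the centroid of triangle WXV ⇒ P = (1/3, 1/3)
2. H lies on line PW with PH:HW = -4:3 ⇒ H = (-1, 3)
3. U is the centroid of triangle WHV ⇒ U = (0, 4/3)
4. R is the centroid of triangle PUV ⇒ R = (4/9, 5/9)
line RU meets HV at A = (-2/3, 5/2)
U = R + t·(A−R) with t = 2/5, so RU:UA = 2/5:3/5

RU:UA = 2/3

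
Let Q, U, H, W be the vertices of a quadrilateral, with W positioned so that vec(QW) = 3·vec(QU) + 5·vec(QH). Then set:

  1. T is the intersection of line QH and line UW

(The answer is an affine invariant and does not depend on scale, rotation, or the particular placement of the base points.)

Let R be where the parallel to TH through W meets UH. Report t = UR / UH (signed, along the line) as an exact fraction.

Assign Q = (0, 0), U = (1, 0), H = (0, 1), W = (3, 5) — the answer is frame-independent, so this choice is without loss of generality.
1. T is the intersection of line QH and line UW ⇒ T = (0, -5/2)
through W parallel to TH: direction (0, 7/2); meets UH at R = (3, -2)
R = U + t·(H−U) with t = -2

t = -2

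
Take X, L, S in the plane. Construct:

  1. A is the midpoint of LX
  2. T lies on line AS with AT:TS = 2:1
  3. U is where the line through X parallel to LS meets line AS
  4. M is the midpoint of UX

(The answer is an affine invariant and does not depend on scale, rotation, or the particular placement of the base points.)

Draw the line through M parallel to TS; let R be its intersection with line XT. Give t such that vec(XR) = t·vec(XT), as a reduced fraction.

t = 1/2

Choose coordinates X = (0, 0), L = (1, 0), S = (0, 1).
1. A is the midpoint of LX ⇒ A = (1/2, 0)
2. T lies on line AS with AT:TS = 2:1 ⇒ T = (1/6, 2/3)
3. U is where the line through X parallel to LS meets line AS ⇒ U = (1, -1)
4. M is the midpoint of UX ⇒ M = (1/2, -1/2)
through M parallel to TS: direction (-1/6, 1/3); meets XT at R = (1/12, 1/3)
R = X + t·(T−X) with t = 1/2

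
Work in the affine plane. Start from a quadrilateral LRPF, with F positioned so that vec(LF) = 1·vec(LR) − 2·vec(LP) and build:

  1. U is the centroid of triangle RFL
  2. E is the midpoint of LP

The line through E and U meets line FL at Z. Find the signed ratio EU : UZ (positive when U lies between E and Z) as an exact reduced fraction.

Assign L = (0, 0), R = (1, 0), P = (0, 1), F = (1, -2) — the answer is frame-independent, so this choice is without loss of generality.
1. U is the centroid of triangle RFL ⇒ U = (2/3, -2/3)
2. E is the midpoint of LP ⇒ E = (0, 1/2)
line EU meets FL at Z = (-2, 4)
U = E + t·(Z−E) with t = -1/3, so EU:UZ = -1/3:4/3

EU:UZ = -1/4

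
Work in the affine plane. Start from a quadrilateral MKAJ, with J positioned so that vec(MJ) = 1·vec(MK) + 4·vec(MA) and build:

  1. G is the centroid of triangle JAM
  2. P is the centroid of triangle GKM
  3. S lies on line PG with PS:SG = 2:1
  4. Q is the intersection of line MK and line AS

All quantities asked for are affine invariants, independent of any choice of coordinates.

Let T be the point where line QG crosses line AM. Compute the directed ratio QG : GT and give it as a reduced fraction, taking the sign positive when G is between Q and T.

QG:GT = -19/4

Set M = (0, 0), K = (1, 0), A = (0, 1), J = (1, 4); any affine frame gives the same invariant.
1. G is the centroid of triangle JAM ⇒ G = (1/3, 5/3)
2. P is the centroid of triangle GKM ⇒ P = (4/9, 5/9)
3. S lies on line PG with PS:SG = 2:1 ⇒ S = (10/27, 35/27)
4. Q is the intersection of line MK and line AS ⇒ Q = (-5/4, 0)
line QG meets AM at T = (0, 25/19)
G = Q + t·(T−Q) with t = 19/15, so QG:GT = 19/15:-4/15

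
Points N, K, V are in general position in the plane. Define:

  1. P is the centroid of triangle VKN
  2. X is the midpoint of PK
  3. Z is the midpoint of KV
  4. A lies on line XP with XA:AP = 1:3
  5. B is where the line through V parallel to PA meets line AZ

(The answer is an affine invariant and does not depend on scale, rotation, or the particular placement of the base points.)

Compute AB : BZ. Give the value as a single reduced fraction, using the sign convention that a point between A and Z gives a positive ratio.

AB:BZ = -2

Choose coordinates N = (0, 0), K = (1, 0), V = (0, 1).
1. P is the centroid of triangle VKN ⇒ P = (1/3, 1/3)
2. X is the midpoint of PK ⇒ X = (2/3, 1/6)
3. Z is the midpoint of KV ⇒ Z = (1/2, 1/2)
4. A lies on line XP with XA:AP = 1:3 ⇒ A = (7/12, 5/24)
5. B is where the line through V parallel to PA meets line AZ ⇒ B = (5/12, 19/24)
B = A + t·(Z−A) with t = 2, so AB:BZ = t:(1−t) = 2:-1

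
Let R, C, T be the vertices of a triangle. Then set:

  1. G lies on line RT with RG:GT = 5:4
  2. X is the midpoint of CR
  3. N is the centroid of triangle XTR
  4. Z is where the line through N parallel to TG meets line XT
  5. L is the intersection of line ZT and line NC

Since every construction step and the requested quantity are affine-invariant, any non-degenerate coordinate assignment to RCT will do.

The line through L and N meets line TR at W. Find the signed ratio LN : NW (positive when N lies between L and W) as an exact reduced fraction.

Choose coordinates R = (0, 0), C = (1, 0), T = (0, 1).
1. G lies on line RT with RG:GT = 5:4 ⇒ G = (0, 5/9)
2. X is the midpoint of CR ⇒ X = (1/2, 0)
3. N is the centroid of triangle XTR ⇒ N = (1/6, 1/3)
4. Z is where the line through N parallel to TG meets line XT ⇒ Z = (1/6, 2/3)
5. L is the intersection of line ZT and line NC ⇒ L = (3/8, 1/4)
line LN meets TR at W = (0, 2/5)
N = L + t·(W−L) with t = 5/9, so LN:NW = 5/9:4/9

LN:NW = 5/4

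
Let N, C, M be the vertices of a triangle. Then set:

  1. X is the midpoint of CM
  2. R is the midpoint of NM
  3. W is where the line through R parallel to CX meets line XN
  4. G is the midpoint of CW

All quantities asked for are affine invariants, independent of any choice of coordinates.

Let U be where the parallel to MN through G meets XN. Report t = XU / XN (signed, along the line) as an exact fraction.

t = -1/4

Work in coordinates with N = (0, 0), C = (1, 0), M = (0, 1).
1. X is the midpoint of CM ⇒ X = (1/2, 1/2)
2. R is the midpoint of NM ⇒ R = (0, 1/2)
3. W is where the line through R parallel to CX meets line XN ⇒ W = (1/4, 1/4)
4. G is the midpoint of CW ⇒ G = (5/8, 1/8)
through G parallel to MN: direction (0, -1); meets XN at U = (5/8, 5/8)
U = X + t·(N−X) with t = -1/4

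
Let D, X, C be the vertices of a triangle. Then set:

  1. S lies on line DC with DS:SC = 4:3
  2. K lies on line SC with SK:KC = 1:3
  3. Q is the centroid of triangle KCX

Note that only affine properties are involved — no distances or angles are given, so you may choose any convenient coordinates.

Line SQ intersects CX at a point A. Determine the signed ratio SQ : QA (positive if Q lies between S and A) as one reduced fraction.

Choose coordinates D = (0, 0), X = (1, 0), C = (0, 1).
1. S lies on line DC with DS:SC = 4:3 ⇒ S = (0, 4/7)
2. K lies on line SC with SK:KC = 1:3 ⇒ K = (0, 19/28)
3. Q is the centroid of triangle KCX ⇒ Q = (1/3, 47/84)
line SQ meets CX at A = (4/9, 5/9)
Q = S + t·(A−S) with t = 3/4, so SQ:QA = 3/4:1/4

SQ:QA = 3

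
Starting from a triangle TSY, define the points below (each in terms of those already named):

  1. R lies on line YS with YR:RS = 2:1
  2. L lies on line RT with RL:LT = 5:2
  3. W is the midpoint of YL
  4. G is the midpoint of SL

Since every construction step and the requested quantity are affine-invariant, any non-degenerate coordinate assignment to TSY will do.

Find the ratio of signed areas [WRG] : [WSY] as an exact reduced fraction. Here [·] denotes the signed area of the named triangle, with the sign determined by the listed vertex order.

Set T = (0, 0), S = (1, 0), Y = (0, 1); any affine frame gives the same invariant.
1. R lies on line YS with YR:RS = 2:1 ⇒ R = (2/3, 1/3)
2. L lies on line RT with RL:LT = 5:2 ⇒ L = (4/21, 2/21)
3. W is the midpoint of YL ⇒ W = (2/21, 23/42)
4. G is the midpoint of SL ⇒ G = (25/42, 1/21)
2·[WRG] = -5/28, 2·[WSY] = 5/14
[WRG]:[WSY] = -5/28:5/14 = -1/2

[WRG]:[WSY] = -1/2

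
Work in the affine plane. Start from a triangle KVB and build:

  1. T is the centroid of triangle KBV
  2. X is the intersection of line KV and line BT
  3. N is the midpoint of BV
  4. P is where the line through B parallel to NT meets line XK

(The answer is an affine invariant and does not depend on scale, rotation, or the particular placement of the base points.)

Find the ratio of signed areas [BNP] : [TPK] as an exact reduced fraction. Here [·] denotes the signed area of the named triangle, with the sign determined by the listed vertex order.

Assign K = (0, 0), V = (1, 0), B = (0, 1) — the answer is frame-independent, so this choice is without loss of generality.
1. T is the centroid of triangle KBV ⇒ T = (1/3, 1/3)
2. X is the intersection of line KV and line BT ⇒ X = (1/2, 0)
3. N is the midpoint of BV ⇒ N = (1/2, 1/2)
4. P is where the line through B parallel to NT meets line XK ⇒ P = (-1, 0)
2·[BNP] = -1, 2·[TPK] = 1/3
[BNP]:[TPK] = -1:1/3 = -3

[BNP]:[TPK] = -3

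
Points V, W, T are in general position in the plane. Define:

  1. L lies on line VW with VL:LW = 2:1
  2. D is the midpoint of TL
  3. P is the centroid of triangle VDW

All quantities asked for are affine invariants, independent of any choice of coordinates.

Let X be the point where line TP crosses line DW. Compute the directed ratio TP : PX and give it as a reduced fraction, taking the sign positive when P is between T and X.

Set V = (0, 0), W = (1, 0), T = (0, 1); any affine frame gives the same invariant.
1. L lies on line VW with VL:LW = 2:1 ⇒ L = (2/3, 0)
2. D is the midpoint of TL ⇒ D = (1/3, 1/2)
3. P is the centroid of triangle VDW ⇒ P = (4/9, 1/6)
line TP meets DW at X = (2/9, 7/12)
P = T + t·(X−T) with t = 2, so TP:PX = 2:-1

TP:PX = -2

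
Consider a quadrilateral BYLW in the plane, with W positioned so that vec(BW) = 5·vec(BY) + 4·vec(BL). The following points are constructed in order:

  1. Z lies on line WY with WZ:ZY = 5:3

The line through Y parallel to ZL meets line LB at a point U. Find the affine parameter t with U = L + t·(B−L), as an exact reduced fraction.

Work in coordinates with B = (0, 0), Y = (1, 0), L = (0, 1), W = (5, 4).
1. Z lies on line WY with WZ:ZY = 5:3 ⇒ Z = (5/2, 3/2)
through Y parallel to ZL: direction (-5/2, -1/2); meets LB at U = (0, -1/5)
U = L + t·(B−L) with t = 6/5

t = 6/5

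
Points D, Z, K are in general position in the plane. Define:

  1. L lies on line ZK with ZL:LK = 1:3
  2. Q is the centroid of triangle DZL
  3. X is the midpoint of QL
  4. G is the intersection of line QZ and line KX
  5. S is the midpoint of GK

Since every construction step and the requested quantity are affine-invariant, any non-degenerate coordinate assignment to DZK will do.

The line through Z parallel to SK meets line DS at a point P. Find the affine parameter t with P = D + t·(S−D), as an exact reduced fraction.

Work in coordinates with D = (0, 0), Z = (1, 0), K = (0, 1).
1. L lies on line ZK with ZL:LK = 1:3 ⇒ L = (3/4, 1/4)
2. Q is the centroid of triangle DZL ⇒ Q = (7/12, 1/12)
3. X is the midpoint of QL ⇒ X = (2/3, 1/6)
4. G is the intersection of line QZ and line KX ⇒ G = (16/21, 1/21)
5. S is the midpoint of GK ⇒ S = (8/21, 11/21)
through Z parallel to SK: direction (-8/21, 10/21); meets DS at P = (10/21, 55/84)
P = D + t·(S−D) with t = 5/4

t = 5/4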